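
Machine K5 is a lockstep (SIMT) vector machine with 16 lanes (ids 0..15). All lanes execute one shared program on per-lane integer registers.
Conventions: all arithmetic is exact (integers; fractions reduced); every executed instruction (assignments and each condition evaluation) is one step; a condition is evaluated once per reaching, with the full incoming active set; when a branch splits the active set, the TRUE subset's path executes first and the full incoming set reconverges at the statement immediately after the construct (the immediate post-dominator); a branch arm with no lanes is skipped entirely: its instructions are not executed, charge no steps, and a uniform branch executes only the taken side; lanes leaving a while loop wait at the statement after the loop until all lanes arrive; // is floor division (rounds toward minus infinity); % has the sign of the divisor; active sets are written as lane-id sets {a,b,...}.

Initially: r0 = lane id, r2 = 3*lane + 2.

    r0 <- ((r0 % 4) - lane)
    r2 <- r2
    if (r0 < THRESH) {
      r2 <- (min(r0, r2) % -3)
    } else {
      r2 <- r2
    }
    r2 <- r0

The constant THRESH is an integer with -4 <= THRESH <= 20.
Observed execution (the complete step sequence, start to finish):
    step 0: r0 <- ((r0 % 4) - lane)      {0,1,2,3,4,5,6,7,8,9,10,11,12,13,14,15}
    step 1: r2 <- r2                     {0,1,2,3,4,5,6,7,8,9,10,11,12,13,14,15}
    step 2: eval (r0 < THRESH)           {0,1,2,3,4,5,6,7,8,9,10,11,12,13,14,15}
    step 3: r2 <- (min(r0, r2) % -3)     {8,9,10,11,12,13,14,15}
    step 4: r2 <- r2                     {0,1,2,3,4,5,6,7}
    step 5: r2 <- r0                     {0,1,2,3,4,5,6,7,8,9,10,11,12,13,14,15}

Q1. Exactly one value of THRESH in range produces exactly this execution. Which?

Answer: THRESH = -4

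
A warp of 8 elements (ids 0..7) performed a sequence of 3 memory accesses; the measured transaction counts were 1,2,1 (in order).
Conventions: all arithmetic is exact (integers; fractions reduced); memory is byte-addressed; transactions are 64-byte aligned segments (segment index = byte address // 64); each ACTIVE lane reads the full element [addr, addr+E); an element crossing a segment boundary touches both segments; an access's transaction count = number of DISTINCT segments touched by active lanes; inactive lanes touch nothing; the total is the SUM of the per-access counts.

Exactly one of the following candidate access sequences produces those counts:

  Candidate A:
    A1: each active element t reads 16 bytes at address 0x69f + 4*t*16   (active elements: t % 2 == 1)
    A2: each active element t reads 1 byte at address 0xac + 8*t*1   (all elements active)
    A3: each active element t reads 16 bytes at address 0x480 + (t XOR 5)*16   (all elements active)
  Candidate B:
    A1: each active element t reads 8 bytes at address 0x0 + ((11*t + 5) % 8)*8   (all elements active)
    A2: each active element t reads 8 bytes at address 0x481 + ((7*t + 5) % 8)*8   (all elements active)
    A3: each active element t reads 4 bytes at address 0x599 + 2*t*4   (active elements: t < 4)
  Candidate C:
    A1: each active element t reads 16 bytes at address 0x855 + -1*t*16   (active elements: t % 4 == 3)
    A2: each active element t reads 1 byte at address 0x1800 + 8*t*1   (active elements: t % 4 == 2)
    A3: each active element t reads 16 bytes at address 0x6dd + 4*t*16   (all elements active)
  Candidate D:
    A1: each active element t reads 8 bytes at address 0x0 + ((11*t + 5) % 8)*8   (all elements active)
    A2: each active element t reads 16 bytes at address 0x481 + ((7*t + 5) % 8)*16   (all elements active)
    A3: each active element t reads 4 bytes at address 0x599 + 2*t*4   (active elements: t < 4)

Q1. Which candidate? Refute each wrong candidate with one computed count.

A: A1 gives 4 transactions, not 1
C: A1 gives 2 transactions, not 1
D: A2 gives 3 transactions, not 2
B: all counts match (1,2,1)

Answer: B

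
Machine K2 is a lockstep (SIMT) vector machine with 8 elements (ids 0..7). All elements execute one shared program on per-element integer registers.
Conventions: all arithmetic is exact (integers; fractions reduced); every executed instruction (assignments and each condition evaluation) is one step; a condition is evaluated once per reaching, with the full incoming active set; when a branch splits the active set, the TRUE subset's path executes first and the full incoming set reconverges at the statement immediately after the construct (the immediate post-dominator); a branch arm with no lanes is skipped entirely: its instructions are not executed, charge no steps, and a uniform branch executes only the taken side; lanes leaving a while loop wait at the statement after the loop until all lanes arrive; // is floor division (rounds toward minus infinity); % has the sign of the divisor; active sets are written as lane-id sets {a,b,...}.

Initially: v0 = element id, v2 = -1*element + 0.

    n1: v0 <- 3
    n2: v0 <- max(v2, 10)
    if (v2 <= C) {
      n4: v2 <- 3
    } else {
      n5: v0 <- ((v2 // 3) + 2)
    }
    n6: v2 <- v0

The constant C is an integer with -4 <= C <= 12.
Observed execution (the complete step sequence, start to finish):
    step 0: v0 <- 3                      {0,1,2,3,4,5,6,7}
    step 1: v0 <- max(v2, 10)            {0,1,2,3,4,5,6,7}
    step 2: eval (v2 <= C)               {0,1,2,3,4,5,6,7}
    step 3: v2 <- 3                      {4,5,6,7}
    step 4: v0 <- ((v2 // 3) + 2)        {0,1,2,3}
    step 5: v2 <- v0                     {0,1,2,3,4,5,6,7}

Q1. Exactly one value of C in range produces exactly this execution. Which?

Answer: C = -4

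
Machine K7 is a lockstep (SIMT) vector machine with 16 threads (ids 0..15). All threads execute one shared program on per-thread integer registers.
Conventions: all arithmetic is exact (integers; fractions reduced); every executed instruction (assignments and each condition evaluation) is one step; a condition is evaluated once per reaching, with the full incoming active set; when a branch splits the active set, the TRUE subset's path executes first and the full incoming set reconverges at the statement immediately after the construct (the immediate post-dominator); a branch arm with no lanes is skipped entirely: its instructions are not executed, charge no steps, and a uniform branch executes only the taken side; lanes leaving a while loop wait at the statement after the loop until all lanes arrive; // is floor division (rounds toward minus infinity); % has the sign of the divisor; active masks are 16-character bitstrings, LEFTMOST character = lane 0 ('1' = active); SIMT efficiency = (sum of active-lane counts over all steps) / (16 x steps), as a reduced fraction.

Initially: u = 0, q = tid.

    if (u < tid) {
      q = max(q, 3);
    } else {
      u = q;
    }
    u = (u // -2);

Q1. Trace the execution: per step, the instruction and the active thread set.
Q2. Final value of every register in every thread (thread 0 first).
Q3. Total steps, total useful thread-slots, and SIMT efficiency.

step 0: eval (u < tid)               1111111111111111
step 1: q <- max(q, 3)               0111111111111111
step 2: u <- q                       1000000000000000
step 3: u <- (u // -2)               1111111111111111

Answer: 4 steps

u: 0,0,0,0,0,0,0,0,0,0,0,0,0,0,0,0
q: 0,3,3,3,4,5,6,7,8,9,10,11,12,13,14,15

steps = 4; useful = 48; efficiency = 48/64 = 3/4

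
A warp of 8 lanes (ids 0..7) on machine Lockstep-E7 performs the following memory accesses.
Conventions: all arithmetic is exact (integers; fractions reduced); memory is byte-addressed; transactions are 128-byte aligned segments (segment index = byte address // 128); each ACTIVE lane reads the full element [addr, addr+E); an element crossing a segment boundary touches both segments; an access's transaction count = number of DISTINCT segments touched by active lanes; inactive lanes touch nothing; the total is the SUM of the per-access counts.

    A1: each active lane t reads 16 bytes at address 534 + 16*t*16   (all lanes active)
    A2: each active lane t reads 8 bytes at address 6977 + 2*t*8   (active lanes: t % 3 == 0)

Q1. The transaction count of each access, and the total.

A1: 8 transactions
A2: 2 transactions

Answer: 8,2; total 10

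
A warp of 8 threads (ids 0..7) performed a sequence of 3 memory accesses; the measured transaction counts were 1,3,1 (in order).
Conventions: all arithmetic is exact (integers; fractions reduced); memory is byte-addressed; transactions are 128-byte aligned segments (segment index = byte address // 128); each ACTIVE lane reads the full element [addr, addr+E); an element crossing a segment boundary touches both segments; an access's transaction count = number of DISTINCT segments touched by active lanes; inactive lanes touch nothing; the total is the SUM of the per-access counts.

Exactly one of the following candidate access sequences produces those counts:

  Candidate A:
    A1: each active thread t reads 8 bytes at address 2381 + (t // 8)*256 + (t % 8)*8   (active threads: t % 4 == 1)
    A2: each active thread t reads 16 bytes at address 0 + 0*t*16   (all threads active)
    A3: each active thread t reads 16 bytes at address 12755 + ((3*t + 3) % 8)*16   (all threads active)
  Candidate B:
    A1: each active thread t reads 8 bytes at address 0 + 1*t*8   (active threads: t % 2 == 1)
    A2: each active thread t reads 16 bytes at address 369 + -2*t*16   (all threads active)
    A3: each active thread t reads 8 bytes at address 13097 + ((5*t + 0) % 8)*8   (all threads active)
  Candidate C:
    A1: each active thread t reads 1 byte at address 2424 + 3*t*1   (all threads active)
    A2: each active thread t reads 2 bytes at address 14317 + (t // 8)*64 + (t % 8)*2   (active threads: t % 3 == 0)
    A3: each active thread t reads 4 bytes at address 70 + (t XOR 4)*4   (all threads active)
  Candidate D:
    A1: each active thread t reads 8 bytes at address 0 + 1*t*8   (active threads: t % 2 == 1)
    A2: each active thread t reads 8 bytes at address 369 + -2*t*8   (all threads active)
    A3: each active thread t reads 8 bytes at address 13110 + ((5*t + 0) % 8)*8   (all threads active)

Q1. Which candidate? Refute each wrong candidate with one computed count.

A: A2 gives 1 transaction, not 3
C: A1 gives 2 transactions, not 1
D: A2 gives 1 transaction, not 3
B: all counts match (1,3,1)

Answer: B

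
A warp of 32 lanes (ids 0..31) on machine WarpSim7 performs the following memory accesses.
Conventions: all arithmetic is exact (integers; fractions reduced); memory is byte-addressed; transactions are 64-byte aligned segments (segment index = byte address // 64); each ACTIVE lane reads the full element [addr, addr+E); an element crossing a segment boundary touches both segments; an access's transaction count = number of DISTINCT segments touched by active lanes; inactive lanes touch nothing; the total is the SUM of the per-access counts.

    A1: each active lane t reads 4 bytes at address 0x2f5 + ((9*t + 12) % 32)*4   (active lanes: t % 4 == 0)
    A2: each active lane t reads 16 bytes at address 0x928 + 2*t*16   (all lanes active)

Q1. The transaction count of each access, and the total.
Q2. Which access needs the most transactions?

A1: 3 transactions
A2: 17 transactions

Answer: 3,17; total 20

Answer: A2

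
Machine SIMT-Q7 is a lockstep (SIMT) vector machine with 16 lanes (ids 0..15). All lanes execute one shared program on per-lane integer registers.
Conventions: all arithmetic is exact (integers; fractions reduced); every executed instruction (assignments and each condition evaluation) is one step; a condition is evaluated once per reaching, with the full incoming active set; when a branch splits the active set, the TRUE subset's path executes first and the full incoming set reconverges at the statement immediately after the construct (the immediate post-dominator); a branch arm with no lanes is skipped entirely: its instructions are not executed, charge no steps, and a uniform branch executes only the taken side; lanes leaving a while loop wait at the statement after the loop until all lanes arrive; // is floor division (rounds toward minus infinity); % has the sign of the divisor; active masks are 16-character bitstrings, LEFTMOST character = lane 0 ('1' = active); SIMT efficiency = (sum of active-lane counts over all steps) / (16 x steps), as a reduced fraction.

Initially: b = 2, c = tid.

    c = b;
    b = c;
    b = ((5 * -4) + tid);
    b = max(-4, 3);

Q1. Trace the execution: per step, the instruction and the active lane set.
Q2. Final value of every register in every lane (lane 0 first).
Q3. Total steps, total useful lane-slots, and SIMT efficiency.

step 0: c <- b                       1111111111111111
step 1: b <- c                       1111111111111111
step 2: b <- ((5 * -4) + tid)        1111111111111111
step 3: b <- max(-4, 3)              1111111111111111

Answer: 4 steps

b: 3,3,3,3,3,3,3,3,3,3,3,3,3,3,3,3
c: 2,2,2,2,2,2,2,2,2,2,2,2,2,2,2,2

steps = 4; useful = 64; efficiency = 64/64 = 1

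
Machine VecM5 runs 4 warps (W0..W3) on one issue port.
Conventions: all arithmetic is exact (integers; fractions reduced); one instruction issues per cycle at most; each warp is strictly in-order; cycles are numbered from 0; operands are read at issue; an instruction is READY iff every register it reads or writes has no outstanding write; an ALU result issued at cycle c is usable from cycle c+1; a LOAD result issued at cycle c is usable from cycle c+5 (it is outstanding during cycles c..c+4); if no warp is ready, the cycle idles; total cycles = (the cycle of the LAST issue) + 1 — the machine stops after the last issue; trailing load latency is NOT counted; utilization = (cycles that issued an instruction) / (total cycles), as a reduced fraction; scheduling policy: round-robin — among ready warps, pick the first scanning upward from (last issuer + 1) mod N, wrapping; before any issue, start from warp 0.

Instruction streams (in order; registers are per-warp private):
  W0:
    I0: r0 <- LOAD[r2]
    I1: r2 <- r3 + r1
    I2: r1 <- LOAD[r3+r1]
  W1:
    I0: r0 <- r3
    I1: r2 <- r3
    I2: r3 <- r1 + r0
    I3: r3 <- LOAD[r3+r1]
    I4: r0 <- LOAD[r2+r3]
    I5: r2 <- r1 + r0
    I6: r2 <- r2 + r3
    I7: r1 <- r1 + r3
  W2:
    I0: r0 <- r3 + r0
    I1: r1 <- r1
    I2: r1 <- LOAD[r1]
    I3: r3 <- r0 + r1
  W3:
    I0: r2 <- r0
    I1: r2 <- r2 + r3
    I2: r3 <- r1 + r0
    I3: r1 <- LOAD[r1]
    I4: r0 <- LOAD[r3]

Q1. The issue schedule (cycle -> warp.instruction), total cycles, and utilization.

cycle 0: W0.I0
cycle 1: W1.I0
cycle 2: W2.I0
cycle 3: W3.I0
cycle 4: W0.I1
cycle 5: W1.I1
cycle 6: W2.I1
cycle 7: W3.I1
cycle 8: W0.I2
cycle 9: W1.I2
cycle 10: W2.I2
cycle 11: W3.I2
cycle 12: W1.I3
cycle 13: W3.I3
cycle 14: W3.I4
cycle 15: W2.I3
cycle 16: idle
cycle 17: W1.I4
cycle 18: idle
cycle 19: idle
cycle 20: idle
cycle 21: idle
cycle 22: W1.I5
cycle 23: W1.I6
cycle 24: W1.I7

Answer: 25 cycles, utilization 4/5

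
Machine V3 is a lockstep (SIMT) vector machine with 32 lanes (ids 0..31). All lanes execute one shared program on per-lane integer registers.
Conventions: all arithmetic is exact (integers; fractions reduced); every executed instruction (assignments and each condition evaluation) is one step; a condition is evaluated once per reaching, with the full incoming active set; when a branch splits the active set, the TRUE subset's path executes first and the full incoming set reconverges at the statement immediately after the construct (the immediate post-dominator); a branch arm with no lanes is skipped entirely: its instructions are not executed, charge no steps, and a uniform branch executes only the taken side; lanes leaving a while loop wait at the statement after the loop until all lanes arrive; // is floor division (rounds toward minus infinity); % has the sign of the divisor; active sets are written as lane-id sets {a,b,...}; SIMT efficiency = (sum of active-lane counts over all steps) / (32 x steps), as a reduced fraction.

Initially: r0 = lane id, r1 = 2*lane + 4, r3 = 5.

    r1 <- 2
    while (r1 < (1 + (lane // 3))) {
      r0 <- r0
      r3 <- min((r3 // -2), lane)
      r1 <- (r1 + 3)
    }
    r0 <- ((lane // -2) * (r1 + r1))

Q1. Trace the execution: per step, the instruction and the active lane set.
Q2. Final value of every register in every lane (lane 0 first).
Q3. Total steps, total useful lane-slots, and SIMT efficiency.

step 0: r1 <- 2                      {0,1,2,3,4,5,6,7,8,9,10,11,12,13,14,15,16,17,18,19,20,21,22,23,24,25,26,27,28,29,30,31}
step 1: eval (r1 < (1 + (lane // 3))) {0,1,2,3,4,5,6,7,8,9,10,11,12,13,14,15,16,17,18,19,20,21,22,23,24,25,26,27,28,29,30,31}
step 2: r0 <- r0                     {6,7,8,9,10,11,12,13,14,15,16,17,18,19,20,21,22,23,24,25,26,27,28,29,30,31}
step 3: r3 <- min((r3 // -2), lane)  {6,7,8,9,10,11,12,13,14,15,16,17,18,19,20,21,22,23,24,25,26,27,28,29,30,31}
step 4: r1 <- (r1 + 3)               {6,7,8,9,10,11,12,13,14,15,16,17,18,19,20,21,22,23,24,25,26,27,28,29,30,31}
step 5: eval (r1 < (1 + (lane // 3))) {6,7,8,9,10,11,12,13,14,15,16,17,18,19,20,21,22,23,24,25,26,27,28,29,30,31}
step 6: r0 <- r0                     {15,16,17,18,19,20,21,22,23,24,25,26,27,28,29,30,31}
step 7: r3 <- min((r3 // -2), lane)  {15,16,17,18,19,20,21,22,23,24,25,26,27,28,29,30,31}
step 8: r1 <- (r1 + 3)               {15,16,17,18,19,20,21,22,23,24,25,26,27,28,29,30,31}
step 9: eval (r1 < (1 + (lane // 3))) {15,16,17,18,19,20,21,22,23,24,25,26,27,28,29,30,31}
step 10: r0 <- r0                     {24,25,26,27,28,29,30,31}
step 11: r3 <- min((r3 // -2), lane)  {24,25,26,27,28,29,30,31}
step 12: r1 <- (r1 + 3)               {24,25,26,27,28,29,30,31}
step 13: eval (r1 < (1 + (lane // 3))) {24,25,26,27,28,29,30,31}
step 14: r0 <- ((lane // -2) * (r1 + r1)) {0,1,2,3,4,5,6,7,8,9,10,11,12,13,14,15,16,17,18,19,20,21,22,23,24,25,26,27,28,29,30,31}

Answer: 15 steps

r0: 0,-4,-4,-8,-8,-12,-30,-40,-40,-50,-50,-60,-60,-70,-70,-128,-128,-144,-144,-160,-160,-176,-176,-192,-264,-286,-286,-308,-308,-330,-330,-352
r1: 2,2,2,2,2,2,5,5,5,5,5,5,5,5,5,8,8,8,8,8,8,8,8,8,11,11,11,11,11,11,11,11
r3: 5,5,5,5,5,5,-3,-3,-3,-3,-3,-3,-3,-3,-3,1,1,1,1,1,1,1,1,1,-1,-1,-1,-1,-1,-1,-1,-1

steps = 15; useful = 300; efficiency = 300/480 = 5/8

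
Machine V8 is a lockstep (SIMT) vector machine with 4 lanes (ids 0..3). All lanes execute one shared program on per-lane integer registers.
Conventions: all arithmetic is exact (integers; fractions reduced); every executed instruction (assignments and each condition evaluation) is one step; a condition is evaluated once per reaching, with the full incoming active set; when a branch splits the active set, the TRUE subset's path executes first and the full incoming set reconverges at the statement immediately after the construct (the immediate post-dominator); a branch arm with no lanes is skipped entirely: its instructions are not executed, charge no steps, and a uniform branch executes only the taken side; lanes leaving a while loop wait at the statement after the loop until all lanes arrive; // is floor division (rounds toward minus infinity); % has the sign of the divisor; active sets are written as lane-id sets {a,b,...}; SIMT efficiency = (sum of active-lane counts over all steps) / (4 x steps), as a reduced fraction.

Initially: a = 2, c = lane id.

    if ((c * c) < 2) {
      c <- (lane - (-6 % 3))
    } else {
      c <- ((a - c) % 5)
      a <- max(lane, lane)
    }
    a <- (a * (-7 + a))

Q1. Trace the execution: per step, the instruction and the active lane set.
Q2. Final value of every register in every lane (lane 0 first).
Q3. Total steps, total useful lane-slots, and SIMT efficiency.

step 0: eval ((c * c) < 2)           {0,1,2,3}
step 1: c <- (lane - (-6 % 3))       {0,1}
step 2: c <- ((a - c) % 5)           {2,3}
step 3: a <- max(lane, lane)         {2,3}
step 4: a <- (a * (-7 + a))          {0,1,2,3}

Answer: 5 steps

a: -10,-10,-10,-12
c: 0,1,0,4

steps = 5; useful = 14; efficiency = 14/20 = 7/10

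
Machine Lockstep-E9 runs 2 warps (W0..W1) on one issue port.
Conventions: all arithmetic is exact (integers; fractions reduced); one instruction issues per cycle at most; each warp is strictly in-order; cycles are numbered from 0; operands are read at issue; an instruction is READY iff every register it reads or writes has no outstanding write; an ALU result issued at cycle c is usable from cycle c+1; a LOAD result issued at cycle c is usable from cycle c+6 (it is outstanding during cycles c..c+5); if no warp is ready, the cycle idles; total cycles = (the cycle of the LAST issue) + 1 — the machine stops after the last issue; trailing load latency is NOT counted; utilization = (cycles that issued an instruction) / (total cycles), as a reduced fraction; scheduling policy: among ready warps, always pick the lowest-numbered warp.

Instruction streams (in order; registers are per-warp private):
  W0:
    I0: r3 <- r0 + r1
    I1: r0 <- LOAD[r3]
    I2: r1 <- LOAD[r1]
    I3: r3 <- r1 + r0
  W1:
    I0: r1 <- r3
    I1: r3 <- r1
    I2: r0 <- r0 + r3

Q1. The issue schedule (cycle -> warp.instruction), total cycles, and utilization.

cycle 0: W0.I0
cycle 1: W0.I1
cycle 2: W0.I2
cycle 3: W1.I0
cycle 4: W1.I1
cycle 5: W1.I2
cycle 6: idle
cycle 7: idle
cycle 8: W0.I3

Answer: 9 cycles, utilization 7/9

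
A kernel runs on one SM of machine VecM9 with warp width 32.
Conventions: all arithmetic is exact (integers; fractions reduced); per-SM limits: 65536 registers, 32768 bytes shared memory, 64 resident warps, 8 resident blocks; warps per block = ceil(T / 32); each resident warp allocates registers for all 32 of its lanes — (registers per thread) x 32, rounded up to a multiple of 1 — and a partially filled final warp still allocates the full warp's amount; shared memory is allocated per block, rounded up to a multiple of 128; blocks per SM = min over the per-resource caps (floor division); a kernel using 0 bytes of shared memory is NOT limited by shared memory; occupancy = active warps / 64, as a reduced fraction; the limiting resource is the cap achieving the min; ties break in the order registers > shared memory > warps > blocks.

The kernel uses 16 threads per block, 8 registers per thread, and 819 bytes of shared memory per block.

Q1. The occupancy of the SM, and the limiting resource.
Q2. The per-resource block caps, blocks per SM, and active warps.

Answer: occupancy 1/8, limited by blocks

registers: 256 blocks
shared memory: 36 blocks
warps: 64 blocks
blocks: 8 blocks

Answer: 8 blocks, 8 active warps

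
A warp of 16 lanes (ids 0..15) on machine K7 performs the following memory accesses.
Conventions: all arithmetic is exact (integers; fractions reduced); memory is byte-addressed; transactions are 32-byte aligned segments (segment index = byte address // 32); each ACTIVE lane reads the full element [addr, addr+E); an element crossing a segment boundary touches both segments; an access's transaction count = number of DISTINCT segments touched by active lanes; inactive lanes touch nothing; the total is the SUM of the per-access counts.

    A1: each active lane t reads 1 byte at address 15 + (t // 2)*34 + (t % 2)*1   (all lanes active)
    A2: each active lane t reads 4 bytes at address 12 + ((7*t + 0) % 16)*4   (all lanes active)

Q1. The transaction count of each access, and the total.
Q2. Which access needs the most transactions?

A1: 8 transactions
A2: 3 transactions

Answer: 8,3; total 11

Answer: A1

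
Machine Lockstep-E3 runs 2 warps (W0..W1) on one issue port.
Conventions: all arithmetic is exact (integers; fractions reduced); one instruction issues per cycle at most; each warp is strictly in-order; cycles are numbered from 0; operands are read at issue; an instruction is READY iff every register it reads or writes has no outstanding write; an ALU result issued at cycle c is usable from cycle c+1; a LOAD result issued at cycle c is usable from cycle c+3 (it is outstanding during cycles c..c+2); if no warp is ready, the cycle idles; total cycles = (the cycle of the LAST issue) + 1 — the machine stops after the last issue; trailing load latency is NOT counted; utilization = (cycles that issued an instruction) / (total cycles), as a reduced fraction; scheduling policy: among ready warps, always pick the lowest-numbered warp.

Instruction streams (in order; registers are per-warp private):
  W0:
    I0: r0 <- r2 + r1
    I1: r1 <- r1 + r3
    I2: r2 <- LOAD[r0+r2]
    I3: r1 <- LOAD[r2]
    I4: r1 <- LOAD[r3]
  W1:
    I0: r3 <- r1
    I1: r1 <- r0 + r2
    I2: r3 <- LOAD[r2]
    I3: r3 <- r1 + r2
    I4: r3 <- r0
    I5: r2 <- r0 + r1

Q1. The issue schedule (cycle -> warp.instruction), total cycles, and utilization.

cycle 0: W0.I0
cycle 1: W0.I1
cycle 2: W0.I2
cycle 3: W1.I0
cycle 4: W1.I1
cycle 5: W0.I3
cycle 6: W1.I2
cycle 7: idle
cycle 8: W0.I4
cycle 9: W1.I3
cycle 10: W1.I4
cycle 11: W1.I5

Answer: 12 cycles, utilization 11/12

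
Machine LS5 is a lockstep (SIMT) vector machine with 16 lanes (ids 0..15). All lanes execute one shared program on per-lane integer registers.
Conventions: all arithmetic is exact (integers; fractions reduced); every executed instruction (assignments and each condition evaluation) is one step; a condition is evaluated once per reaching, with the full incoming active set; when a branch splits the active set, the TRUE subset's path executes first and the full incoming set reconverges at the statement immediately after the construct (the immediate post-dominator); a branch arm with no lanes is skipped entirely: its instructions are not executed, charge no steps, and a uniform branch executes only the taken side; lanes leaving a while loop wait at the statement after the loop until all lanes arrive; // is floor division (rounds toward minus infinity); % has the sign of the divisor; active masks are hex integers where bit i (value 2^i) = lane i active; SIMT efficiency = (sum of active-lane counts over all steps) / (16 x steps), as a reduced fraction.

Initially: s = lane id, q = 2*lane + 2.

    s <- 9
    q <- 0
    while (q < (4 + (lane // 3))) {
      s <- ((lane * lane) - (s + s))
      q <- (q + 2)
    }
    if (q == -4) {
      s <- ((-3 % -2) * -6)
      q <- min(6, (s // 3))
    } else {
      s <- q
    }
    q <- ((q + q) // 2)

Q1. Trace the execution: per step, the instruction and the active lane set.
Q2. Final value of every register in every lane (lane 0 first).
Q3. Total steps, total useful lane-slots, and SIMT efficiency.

step 0: s <- 9                       0xffff
step 1: q <- 0                       0xffff
step 2: eval (q < (4 + (lane // 3))) 0xffff
step 3: s <- ((lane * lane) - (s + s)) 0xffff
step 4: q <- (q + 2)                 0xffff
step 5: eval (q < (4 + (lane // 3))) 0xffff
step 6: s <- ((lane * lane) - (s + s)) 0xffff
step 7: q <- (q + 2)                 0xffff
step 8: eval (q < (4 + (lane // 3))) 0xffff
step 9: s <- ((lane * lane) - (s + s)) 0xfff8
step 10: q <- (q + 2)                 0xfff8
step 11: eval (q < (4 + (lane // 3))) 0xfff8
step 12: s <- ((lane * lane) - (s + s)) 0xfe00
step 13: q <- (q + 2)                 0xfe00
step 14: eval (q < (4 + (lane // 3))) 0xfe00
step 15: s <- ((lane * lane) - (s + s)) 0x8000
step 16: q <- (q + 2)                 0x8000
step 17: eval (q < (4 + (lane // 3))) 0x8000
step 18: eval (q == -4)               0xffff
step 19: s <- q                       0xffff
step 20: q <- ((q + q) // 2)          0xffff

Answer: 21 steps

s: 4,4,4,6,6,6,6,6,6,8,8,8,8,8,8,10
q: 4,4,4,6,6,6,6,6,6,8,8,8,8,8,8,10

steps = 21; useful = 255; efficiency = 255/336 = 85/112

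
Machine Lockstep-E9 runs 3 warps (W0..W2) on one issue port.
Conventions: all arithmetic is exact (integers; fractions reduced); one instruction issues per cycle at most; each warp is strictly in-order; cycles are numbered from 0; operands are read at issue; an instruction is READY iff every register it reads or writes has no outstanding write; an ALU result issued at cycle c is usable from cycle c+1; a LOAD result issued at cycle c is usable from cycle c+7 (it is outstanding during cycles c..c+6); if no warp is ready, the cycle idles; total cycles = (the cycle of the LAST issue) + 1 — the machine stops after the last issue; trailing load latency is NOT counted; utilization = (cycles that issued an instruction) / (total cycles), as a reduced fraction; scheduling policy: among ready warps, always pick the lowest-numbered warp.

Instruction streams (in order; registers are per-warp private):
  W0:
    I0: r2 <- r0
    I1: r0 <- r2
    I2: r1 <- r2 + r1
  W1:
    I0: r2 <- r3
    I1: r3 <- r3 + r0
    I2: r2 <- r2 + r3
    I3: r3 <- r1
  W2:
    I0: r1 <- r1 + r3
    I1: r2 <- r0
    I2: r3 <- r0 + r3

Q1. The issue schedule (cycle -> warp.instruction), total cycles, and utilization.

cycle 0: W0.I0
cycle 1: W0.I1
cycle 2: W0.I2
cycle 3: W1.I0
cycle 4: W1.I1
cycle 5: W1.I2
cycle 6: W1.I3
cycle 7: W2.I0
cycle 8: W2.I1
cycle 9: W2.I2

Answer: 10 cycles, utilization 1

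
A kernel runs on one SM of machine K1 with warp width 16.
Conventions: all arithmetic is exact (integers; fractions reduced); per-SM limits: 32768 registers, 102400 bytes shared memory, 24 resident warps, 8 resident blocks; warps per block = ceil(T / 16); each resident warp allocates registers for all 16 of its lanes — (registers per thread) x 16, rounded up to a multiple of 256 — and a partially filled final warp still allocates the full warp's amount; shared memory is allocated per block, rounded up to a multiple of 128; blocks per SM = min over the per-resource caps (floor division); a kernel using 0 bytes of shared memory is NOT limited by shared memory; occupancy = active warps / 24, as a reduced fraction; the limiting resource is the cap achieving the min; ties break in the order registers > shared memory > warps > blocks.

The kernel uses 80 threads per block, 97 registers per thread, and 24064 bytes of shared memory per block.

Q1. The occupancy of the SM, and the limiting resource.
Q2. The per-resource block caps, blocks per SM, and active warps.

Answer: occupancy 5/8, limited by registers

registers: 3 blocks
shared memory: 4 blocks
warps: 4 blocks
blocks: 8 blocks

Answer: 3 blocks, 15 active warps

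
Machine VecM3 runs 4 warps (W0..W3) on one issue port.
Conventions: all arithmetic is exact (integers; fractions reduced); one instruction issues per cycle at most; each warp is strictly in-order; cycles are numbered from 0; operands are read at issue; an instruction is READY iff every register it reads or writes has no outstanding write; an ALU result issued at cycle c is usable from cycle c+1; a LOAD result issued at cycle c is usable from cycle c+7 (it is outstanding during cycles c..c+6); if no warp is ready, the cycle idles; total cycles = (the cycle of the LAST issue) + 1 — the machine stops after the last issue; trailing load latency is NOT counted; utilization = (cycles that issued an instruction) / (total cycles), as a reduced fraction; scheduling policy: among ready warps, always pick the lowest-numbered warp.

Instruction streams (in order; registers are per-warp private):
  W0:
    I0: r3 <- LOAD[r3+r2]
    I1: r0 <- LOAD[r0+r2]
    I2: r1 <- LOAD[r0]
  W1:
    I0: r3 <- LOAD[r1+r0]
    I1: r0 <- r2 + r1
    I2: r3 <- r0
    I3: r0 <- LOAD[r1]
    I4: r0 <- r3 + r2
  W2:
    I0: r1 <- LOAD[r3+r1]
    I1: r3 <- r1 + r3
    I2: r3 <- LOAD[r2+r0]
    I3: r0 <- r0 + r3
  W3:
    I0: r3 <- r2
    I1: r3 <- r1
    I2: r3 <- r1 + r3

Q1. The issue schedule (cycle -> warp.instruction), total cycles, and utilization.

cycle 0: W0.I0
cycle 1: W0.I1
cycle 2: W1.I0
cycle 3: W1.I1
cycle 4: W2.I0
cycle 5: W3.I0
cycle 6: W3.I1
cycle 7: W3.I2
cycle 8: W0.I2
cycle 9: W1.I2
cycle 10: W1.I3
cycle 11: W2.I1
cycle 12: W2.I2
cycle 13: idle
cycle 14: idle
cycle 15: idle
cycle 16: idle
cycle 17: W1.I4
cycle 18: idle
cycle 19: W2.I3

Answer: 20 cycles, utilization 3/4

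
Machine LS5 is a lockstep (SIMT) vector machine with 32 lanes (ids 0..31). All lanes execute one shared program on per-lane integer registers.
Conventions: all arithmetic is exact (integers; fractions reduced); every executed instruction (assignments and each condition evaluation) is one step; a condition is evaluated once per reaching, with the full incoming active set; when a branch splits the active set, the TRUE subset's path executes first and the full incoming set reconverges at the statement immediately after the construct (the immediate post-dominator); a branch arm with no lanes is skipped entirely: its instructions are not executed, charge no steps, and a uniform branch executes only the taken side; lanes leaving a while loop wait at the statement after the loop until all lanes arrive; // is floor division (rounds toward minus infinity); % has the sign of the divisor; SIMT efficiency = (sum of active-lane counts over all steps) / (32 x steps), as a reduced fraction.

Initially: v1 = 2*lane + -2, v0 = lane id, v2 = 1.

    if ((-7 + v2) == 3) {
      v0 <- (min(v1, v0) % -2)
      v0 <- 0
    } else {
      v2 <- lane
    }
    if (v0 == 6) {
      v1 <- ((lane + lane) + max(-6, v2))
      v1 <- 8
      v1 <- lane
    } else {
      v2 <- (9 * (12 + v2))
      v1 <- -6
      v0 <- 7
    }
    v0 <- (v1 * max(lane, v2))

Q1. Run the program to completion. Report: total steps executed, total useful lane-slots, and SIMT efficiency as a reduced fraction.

Answer: 10 steps, 224 useful, 7/10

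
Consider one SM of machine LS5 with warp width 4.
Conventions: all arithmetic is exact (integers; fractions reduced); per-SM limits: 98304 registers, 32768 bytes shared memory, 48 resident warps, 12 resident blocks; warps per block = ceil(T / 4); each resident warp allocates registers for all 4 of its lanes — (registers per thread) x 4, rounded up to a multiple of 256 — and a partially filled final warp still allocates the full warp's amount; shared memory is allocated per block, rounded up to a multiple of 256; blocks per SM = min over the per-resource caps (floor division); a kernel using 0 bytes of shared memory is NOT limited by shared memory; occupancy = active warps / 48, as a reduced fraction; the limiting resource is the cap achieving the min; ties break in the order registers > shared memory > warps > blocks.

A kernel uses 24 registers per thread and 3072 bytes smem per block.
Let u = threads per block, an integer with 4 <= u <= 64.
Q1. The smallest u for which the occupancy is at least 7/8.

Answer: u = 17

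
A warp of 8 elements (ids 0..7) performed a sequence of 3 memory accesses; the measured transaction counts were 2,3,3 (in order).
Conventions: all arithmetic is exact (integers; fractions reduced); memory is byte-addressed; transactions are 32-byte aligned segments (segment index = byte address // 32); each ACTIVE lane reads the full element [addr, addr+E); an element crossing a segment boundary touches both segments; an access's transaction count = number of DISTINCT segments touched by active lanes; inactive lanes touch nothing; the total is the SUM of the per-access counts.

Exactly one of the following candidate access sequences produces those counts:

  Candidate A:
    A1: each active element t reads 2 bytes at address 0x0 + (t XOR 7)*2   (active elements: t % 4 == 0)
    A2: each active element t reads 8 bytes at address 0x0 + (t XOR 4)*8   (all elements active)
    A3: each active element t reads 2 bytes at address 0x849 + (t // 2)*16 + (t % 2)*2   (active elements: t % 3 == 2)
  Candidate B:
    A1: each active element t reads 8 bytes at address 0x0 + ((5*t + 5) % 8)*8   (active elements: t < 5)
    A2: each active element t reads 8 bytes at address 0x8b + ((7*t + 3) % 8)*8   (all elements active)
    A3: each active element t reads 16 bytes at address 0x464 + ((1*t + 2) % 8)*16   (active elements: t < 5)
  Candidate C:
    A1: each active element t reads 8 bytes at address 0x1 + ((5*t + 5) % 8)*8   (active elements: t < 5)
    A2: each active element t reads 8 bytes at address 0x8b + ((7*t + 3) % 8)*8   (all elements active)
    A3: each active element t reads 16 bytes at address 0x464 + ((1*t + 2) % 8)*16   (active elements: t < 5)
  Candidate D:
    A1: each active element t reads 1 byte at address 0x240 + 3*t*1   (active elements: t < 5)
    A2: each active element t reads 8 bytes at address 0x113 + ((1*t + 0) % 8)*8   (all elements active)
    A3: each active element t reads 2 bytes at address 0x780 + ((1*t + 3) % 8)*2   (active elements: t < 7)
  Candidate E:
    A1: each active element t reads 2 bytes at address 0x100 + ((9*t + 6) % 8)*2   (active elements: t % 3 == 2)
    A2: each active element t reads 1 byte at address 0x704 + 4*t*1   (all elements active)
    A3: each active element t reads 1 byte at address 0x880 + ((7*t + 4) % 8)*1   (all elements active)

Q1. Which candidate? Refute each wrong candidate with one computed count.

A: A1 gives 1 transaction, not 2
C: A1 gives 3 transactions, not 2
D: A1 gives 1 transaction, not 2
E: A1 gives 1 transaction, not 2
B: all counts match (2,3,3)

Answer: B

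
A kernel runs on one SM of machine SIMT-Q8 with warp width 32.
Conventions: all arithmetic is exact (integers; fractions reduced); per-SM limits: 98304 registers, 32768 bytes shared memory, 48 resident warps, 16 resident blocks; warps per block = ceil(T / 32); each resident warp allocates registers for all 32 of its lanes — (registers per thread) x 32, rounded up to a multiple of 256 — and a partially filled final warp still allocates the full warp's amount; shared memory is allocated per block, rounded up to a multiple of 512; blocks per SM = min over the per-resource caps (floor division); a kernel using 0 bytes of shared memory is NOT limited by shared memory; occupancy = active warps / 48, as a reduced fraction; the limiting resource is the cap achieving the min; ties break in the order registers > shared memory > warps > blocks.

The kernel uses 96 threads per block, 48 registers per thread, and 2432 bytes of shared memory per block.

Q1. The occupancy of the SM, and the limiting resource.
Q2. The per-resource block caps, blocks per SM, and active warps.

Answer: occupancy 3/4, limited by shared memory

registers: 21 blocks
shared memory: 12 blocks
warps: 16 blocks
blocks: 16 blocks

Answer: 12 blocks, 36 active warps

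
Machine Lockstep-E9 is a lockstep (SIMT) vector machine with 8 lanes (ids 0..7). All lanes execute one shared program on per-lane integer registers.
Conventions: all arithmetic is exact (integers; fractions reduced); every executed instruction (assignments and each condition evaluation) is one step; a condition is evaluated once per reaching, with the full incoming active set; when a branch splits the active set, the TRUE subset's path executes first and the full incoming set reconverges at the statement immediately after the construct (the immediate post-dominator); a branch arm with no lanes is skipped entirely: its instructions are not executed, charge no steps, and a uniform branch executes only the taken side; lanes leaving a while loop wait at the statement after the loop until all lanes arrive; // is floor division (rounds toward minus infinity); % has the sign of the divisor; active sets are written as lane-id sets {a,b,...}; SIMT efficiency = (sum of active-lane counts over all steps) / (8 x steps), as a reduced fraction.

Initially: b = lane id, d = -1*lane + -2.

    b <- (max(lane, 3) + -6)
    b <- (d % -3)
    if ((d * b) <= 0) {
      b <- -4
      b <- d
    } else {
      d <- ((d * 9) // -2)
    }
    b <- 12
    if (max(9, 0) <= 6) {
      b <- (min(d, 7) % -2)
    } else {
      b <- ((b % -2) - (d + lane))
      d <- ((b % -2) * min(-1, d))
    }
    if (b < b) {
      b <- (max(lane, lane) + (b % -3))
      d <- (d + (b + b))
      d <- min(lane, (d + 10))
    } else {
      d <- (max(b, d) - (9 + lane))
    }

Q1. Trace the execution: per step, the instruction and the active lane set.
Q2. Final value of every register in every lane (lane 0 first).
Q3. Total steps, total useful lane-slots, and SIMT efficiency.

step 0: b <- (max(lane, 3) + -6)     {0,1,2,3,4,5,6,7}
step 1: b <- (d % -3)                {0,1,2,3,4,5,6,7}
step 2: eval ((d * b) <= 0)          {0,1,2,3,4,5,6,7}
step 3: b <- -4                      {1,4,7}
step 4: b <- d                       {1,4,7}
step 5: d <- ((d * 9) // -2)         {0,2,3,5,6}
step 6: b <- 12                      {0,1,2,3,4,5,6,7}
step 7: eval (max(9, 0) <= 6)        {0,1,2,3,4,5,6,7}
step 8: b <- ((b % -2) - (d + lane)) {0,1,2,3,4,5,6,7}
step 9: d <- ((b % -2) * min(-1, d)) {0,1,2,3,4,5,6,7}
step 10: eval (b < b)                 {0,1,2,3,4,5,6,7}
step 11: d <- (max(b, d) - (9 + lane)) {0,1,2,3,4,5,6,7}

Answer: 12 steps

b: -9,2,-20,-25,2,-36,-42,2
d: -8,-8,-11,-11,-11,-14,-15,-14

steps = 12; useful = 83; efficiency = 83/96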